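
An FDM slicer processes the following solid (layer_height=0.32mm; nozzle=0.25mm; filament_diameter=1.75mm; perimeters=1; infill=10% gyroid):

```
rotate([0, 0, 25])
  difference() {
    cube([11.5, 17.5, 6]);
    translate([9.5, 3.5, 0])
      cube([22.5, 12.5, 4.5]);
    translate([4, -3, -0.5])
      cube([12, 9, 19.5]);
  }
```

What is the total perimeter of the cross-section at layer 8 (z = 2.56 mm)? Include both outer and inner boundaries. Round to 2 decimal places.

At z = 2.56 mm: the cube (footprint 11.5×17.5) is included at this height (perimeter 58.00 mm); the 22.5×12.5 cube at (9.5, 3.5) contributes its full rectangle (perimeter 70.00 mm); the cube at (4, -3) is present — its section is the full 12×9 rectangle (perimeter 42.00 mm); After the difference (first − rest): starting from the 11.5×17.5 cube, the 22.5×12.5 cube at (9.5, 3.5) partially overlaps it — only the 25.00 mm² overlap (of its 281.25 mm²) is removed, clipping the outline; the 12×9 cube at (4, -3) partially overlaps it — only the 40.00 mm² overlap (of its 108.00 mm²) is removed, clipping the outline — boundary = 58.00 mm; (whole slice rotated 25° about Z — lengths, areas and connectivity unchanged). Overall, the cross-section is a single solid region. Total boundary length (outer) = 58.00 mm.

58.00 mm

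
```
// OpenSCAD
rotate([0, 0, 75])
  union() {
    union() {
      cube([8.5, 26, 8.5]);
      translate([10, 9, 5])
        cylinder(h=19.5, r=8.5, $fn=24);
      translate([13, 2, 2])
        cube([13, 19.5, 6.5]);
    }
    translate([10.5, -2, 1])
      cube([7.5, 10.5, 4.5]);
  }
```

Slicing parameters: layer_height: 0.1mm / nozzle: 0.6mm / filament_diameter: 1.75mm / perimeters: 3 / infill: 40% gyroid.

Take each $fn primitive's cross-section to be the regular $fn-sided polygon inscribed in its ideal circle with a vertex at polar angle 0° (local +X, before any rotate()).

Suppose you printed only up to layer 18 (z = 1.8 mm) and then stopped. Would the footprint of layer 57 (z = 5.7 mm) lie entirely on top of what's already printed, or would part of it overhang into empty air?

Compare the two slices. At z = 1.8: the cube (footprint 8.5×26) is included at this height (area 221.00 mm²); the cylinder at (10, 9) does not reach this height (z outside [5, 24.5]); the cube at (13, 2) is not intersected at this z (z outside [2, 8.5]); Taking the union: only the 8.5×26 cube is present, so the union is just that shape — area = 221.00 mm²; the cube at (10.5, -2) is present — its section is the full 7.5×10.5 rectangle (area 78.75 mm²); Combining (union): the 2 present regions are separate (no shared area or edge), so areas and boundary lengths simply add and each stays a separate island — area = 299.75 mm²; (whole slice rotated 75° about Z — lengths, areas and connectivity unchanged). At z = 5.7: the cube (footprint 8.5×26) is included at this height (area 221.00 mm²); the r=8.5 cylinder at (10, 9) gives a regular 24-gon of circumradius 8.5 (constant along its height) (area = (24/2)·8.500²·sin(360°/24) = 224.40 mm²); the cube at (13, 2) is present — its section is the full 13×19.5 rectangle (area 253.50 mm²); Merging all regions: the regions partially overlap — summed areas 698.90 mm² minus the doubly-counted overlap 148.70 mm² gives 550.20 mm² — area = 550.20 mm²; the cube at (10.5, -2) is absent (z outside [1, 5.5]); Taking the union: only the result so far is present, so the union is just that shape — area = 550.20 mm²; (rotated 75° about Z; rotation is an isometry so areas/perimeters/island counts are preserved). Checking containment: at z = 5.7 the cross-section extends beyond the z = 1.8 cross-section by about 276.50 mm².

part overhangs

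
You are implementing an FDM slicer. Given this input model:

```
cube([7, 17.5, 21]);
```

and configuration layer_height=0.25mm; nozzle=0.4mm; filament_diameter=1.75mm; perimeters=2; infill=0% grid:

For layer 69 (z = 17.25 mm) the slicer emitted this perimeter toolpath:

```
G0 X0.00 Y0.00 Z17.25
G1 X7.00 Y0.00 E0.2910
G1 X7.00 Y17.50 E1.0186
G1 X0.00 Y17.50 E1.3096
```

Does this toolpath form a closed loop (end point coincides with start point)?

no

Start point (G0): (0.00, 0.00). End point (last G1): the path does not return to the start — open.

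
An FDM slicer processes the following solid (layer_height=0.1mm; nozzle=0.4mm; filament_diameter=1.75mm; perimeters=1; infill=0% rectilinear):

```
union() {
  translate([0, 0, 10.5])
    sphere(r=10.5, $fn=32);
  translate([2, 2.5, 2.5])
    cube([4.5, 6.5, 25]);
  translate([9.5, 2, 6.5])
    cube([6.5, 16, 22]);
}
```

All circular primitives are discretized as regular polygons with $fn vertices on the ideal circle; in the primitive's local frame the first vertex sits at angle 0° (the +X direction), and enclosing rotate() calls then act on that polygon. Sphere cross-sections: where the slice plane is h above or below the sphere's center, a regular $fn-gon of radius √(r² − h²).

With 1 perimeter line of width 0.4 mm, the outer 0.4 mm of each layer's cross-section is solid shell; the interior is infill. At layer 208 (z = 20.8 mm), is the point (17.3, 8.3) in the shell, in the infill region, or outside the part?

outside

At z = 20.8 mm: the sphere: section is a regular 32-gon, circumradius = √(r²−h²) = √(10.5²−10.3²) = 2.040; the cube at (2, 2.5) is present — its section is the full 4.5×6.5 rectangle; the 6.5×16 cube at (9.5, 2) contributes its full rectangle; Combining (union): the 3 present regions are separate (no shared area or edge), so areas and boundary lengths simply add and each stays a separate island — 3 connected regions. Overall, the cross-section has 3 separate islands. The nearest boundary edge runs (16.00, 18.00)→(16.00, 2.00); distance from the point to it = 1.30 mm. The point is not inside any of the regions above, so it lies outside the cross-section (1.30 mm from the nearest boundary).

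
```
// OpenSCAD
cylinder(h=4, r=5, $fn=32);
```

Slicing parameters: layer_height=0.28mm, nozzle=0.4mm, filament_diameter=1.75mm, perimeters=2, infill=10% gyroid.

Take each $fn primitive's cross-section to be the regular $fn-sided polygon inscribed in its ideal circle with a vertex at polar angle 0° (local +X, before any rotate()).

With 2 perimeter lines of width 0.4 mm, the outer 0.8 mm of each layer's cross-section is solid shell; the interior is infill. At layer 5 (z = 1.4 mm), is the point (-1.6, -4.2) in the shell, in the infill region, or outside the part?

shell

At z = 1.4 mm: the cylinder: section is a regular 32-gon, circumradius r=5. Overall, the cross-section is a single solid region. The nearest boundary edge runs (-1.91, -4.62)→(-0.98, -4.90); distance from the point to it = 0.49 mm. The point is inside the cross-section, 0.49 mm from the nearest boundary — within the 0.8 mm shell band (2 × 0.4).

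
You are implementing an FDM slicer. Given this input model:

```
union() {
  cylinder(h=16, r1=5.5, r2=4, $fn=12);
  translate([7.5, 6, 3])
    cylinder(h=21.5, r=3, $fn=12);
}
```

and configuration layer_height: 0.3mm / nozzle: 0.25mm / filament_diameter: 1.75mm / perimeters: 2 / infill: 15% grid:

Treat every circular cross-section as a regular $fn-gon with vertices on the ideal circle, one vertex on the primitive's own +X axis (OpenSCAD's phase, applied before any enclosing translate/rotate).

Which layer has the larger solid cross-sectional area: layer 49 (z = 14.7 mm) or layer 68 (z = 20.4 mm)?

Layer 49 (z = 14.7): the cone contributes a regular 12-gon of circumradius 4.122 (interpolated between r1=5.5 and r2=4 at t=0.919) (area = (12/2)·4.122²·sin(360°/12) = 50.97 mm²); the r=3 cylinder at (7.5, 6) contributes a regular 12-gon of circumradius 3 (area = (12/2)·3.000²·sin(360°/12) = 27.00 mm²); Taking the union: the 2 present regions are separate (no shared area or edge), so areas and boundary lengths simply add and each stays a separate island — area = 77.97 mm². So its area = 77.97 mm². Layer 68 (z = 20.4): the cone is absent (z outside [0, 16]); the cylinder at (7.5, 6): section is a regular 12-gon, circumradius r=3 (area = (12/2)·3.000²·sin(360°/12) = 27.00 mm²); Combining (union): only the r=3 cylinder at (7.5, 6) is present, so the union is just that shape — area = 27.00 mm². So its area = 27.00 mm². Layer 49 is larger (77.97 vs 27.00 mm²).

layer 49 (z = 14.7 mm)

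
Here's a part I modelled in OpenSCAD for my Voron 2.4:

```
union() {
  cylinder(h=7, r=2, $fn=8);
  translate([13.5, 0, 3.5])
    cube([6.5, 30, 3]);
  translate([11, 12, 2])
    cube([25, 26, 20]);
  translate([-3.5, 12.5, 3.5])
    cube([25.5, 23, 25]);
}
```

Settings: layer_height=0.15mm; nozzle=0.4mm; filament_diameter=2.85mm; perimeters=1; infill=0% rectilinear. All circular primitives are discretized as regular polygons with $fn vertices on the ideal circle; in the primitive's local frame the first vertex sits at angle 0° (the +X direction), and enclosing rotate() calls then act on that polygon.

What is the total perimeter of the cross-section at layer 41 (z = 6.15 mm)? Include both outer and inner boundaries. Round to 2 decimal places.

At z = 6.15 mm: the r=2 cylinder gives a regular 8-gon of circumradius 2 (constant along its height) (perimeter = 2·8·2.000·sin(180°/8) = 12.25 mm); the cube at (13.5, 0) is present — its section is the full 6.5×30 rectangle (perimeter 73.00 mm); the cube at (11, 12) (footprint 25×26) is included at this height (perimeter 102.00 mm); the 25.5×23 cube at (-3.5, 12.5) contributes its full rectangle (perimeter 97.00 mm); Combining (union): the regions partially overlap (shared area 370.00 mm²), so the edge portions inside another operand are dropped and the merged outline is re-measured after clipping — boundary = 167.25 mm. Overall, the cross-section has 2 separate islands. Total boundary length (outer) = 167.25 mm.

167.25 mm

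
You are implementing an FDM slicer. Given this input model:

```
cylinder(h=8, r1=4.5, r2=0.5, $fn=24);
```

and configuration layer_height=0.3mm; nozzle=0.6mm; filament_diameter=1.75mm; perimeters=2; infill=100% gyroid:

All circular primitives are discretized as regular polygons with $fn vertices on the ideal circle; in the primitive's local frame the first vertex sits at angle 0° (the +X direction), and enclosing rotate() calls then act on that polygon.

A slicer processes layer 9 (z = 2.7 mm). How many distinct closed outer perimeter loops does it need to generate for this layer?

At z = 2.7 mm: the cone (r1=4.5→r2=0.5) has section circumradius 3.150 here — a regular 24-gon. The result has 1 disconnected region.

1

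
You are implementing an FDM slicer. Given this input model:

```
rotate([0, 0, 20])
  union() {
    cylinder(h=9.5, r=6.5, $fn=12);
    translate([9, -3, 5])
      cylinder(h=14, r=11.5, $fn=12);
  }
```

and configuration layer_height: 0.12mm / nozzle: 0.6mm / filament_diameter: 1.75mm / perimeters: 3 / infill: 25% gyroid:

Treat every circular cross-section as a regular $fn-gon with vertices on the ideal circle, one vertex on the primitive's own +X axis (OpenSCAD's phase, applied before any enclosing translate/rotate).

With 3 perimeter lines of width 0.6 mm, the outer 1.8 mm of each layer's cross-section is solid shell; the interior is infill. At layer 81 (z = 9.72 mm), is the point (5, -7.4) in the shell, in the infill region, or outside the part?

At z = 9.72 mm: the cylinder is absent (z outside [0, 9.5]); the cylinder at (9, -3): section is a regular 12-gon, circumradius r=11.5; Combining (union): only the r=11.5 cylinder at (9, -3) is present, so the union is just that shape — 1 connected region; (whole slice rotated 20° about Z — lengths, areas and connectivity unchanged). Overall, the cross-section is a single solid region. Undo the 20° rotation: the query point maps to (2.168, -8.664) in the un-rotated model frame. The nearest boundary edge runs (-0.96, -8.75)→(3.25, -12.96); distance from the point to it = 2.27 mm. The point is inside the cross-section and 2.27 mm from the nearest boundary — more than the 1.8 mm shell width (3 × 0.6), so it's in the infill interior.

infill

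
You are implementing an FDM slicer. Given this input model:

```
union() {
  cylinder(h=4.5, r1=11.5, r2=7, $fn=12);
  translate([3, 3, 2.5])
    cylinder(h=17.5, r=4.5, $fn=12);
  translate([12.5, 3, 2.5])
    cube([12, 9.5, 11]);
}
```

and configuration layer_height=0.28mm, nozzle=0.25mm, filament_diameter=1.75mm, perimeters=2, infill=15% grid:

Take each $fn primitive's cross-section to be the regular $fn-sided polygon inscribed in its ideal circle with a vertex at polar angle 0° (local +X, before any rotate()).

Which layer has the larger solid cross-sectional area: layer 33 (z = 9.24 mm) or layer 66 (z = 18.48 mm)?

layer 33 (z = 9.24 mm)

Layer 33 (z = 9.24): the cone does not reach this height (z outside [0, 4.5]); the r=4.5 cylinder at (3, 3) gives a regular 12-gon of circumradius 4.5 (constant along its height) (area = (12/2)·4.500²·sin(360°/12) = 60.75 mm²); the 12×9.5 cube at (12.5, 3) contributes its full rectangle (area 114.00 mm²); Merging all regions: the 2 present regions are separate (no shared area or edge), so areas and boundary lengths simply add and each stays a separate island — area = 174.75 mm². So its area = 174.75 mm². Layer 66 (z = 18.48): the cone does not reach this height (z outside [0, 4.5]); the cylinder at (3, 3): section is a regular 12-gon, circumradius r=4.5 (area = (12/2)·4.500²·sin(360°/12) = 60.75 mm²); the cube at (12.5, 3) does not reach this height (z outside [2.5, 13.5]); Combining (union): only the r=4.5 cylinder at (3, 3) is present, so the union is just that shape — area = 60.75 mm². So its area = 60.75 mm². Layer 33 is larger (174.75 vs 60.75 mm²).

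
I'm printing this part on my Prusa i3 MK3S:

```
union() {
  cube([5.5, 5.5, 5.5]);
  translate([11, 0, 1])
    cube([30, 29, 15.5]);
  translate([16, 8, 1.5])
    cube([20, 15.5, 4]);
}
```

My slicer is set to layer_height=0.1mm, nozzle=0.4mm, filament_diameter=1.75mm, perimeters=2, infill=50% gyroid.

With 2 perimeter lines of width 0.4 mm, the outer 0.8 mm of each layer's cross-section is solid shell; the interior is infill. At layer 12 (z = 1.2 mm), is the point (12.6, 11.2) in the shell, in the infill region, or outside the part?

At z = 1.2 mm: the cube (footprint 5.5×5.5) is included at this height; the cube at (11, 0) (footprint 30×29) is included at this height; the cube at (16, 8) does not reach this height (z outside [1.5, 5.5]); Merging all regions: the 2 present regions are separate (no shared area or edge), so areas and boundary lengths simply add and each stays a separate island — 2 connected regions. Overall, the cross-section has 2 separate islands. The nearest boundary edge runs (11.00, 0.00)→(11.00, 29.00); distance from the point to it = 1.60 mm. (Shell/infill is judged within the island containing the point — the largest one.) The point is inside the cross-section and 1.60 mm from the nearest boundary — more than the 0.8 mm shell width (2 × 0.4), so it's in the infill interior.

infill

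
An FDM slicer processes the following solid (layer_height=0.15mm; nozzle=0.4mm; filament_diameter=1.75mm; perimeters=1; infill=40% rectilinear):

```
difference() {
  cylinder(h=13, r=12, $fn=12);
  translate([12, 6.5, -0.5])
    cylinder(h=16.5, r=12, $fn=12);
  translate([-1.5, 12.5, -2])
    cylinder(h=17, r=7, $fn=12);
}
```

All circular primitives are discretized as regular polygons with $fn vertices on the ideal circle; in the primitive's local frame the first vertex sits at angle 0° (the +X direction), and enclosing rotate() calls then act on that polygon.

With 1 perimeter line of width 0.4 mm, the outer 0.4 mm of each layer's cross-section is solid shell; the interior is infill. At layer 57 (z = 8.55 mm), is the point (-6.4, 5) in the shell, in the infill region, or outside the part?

infill

At z = 8.55 mm: the cylinder: section is a regular 12-gon, circumradius r=12; the r=12 cylinder at (12, 6.5) contributes a regular 12-gon of circumradius 12; the cylinder at (-1.5, 12.5): section is a regular 12-gon, circumradius r=7; Taking the first minus the rest: starting from the r=12 cylinder, the r=12 cylinder at (12, 6.5) partially overlaps it — only the 130.44 mm² overlap (of its 432.00 mm²) is removed, clipping the outline; the r=7 cylinder at (-1.5, 12.5) partially overlaps it — only the 36.80 mm² overlap (of its 147.00 mm²) is removed, clipping the outline — 1 connected region. Overall, the cross-section is a single solid region. The nearest boundary edge runs (-7.48, 8.92)→(-5.00, 6.44); distance from the point to it = 2.01 mm. The point is inside the cross-section and 2.01 mm from the nearest boundary — more than the 0.4 mm shell width (1 × 0.4), so it's in the infill interior.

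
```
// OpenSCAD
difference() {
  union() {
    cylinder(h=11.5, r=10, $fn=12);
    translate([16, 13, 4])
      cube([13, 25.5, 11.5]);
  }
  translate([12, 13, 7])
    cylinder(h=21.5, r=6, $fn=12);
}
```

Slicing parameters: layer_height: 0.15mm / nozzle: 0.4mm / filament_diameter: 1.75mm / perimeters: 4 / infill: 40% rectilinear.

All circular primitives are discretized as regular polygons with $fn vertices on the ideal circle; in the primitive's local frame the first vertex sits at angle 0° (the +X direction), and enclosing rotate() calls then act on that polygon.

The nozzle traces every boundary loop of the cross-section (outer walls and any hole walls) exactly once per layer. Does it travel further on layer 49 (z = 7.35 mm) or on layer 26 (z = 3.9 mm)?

Layer 49 (z = 7.35): the r=10 cylinder contributes a regular 12-gon of circumradius 10 (perimeter = 2·12·10.000·sin(180°/12) = 62.12 mm); the cube at (16, 13) (footprint 13×25.5) is included at this height (perimeter 77.00 mm); Combining (union): the 2 present regions are separate (no shared area or edge), so areas and boundary lengths simply add and each stays a separate island — boundary = 139.12 mm; the r=6 cylinder at (12, 13) contributes a regular 12-gon of circumradius 6 (perimeter = 2·12·6.000·sin(180°/12) = 37.27 mm); After the difference (first − rest): starting from the result so far, the r=6 cylinder at (12, 13) partially overlaps it — only the 5.51 mm² overlap (of its 108.00 mm²) is removed, clipping the outline — boundary = 137.72 mm. So its perimeter = 137.72 mm. Layer 26 (z = 3.9): the r=10 cylinder contributes a regular 12-gon of circumradius 10 (perimeter = 2·12·10.000·sin(180°/12) = 62.12 mm); the cube at (16, 13) does not reach this height (z outside [4, 15.5]); Merging all regions: only the r=10 cylinder is present, so the union is just that shape — boundary = 62.12 mm; the cylinder at (12, 13) does not reach this height (z outside [7, 28.5]); Subtracting the remaining from the first: none of the subtracted shapes is present at this height, so that combined region is unchanged — boundary = 62.12 mm. So its perimeter = 62.12 mm. Layer 49 is larger (137.72 vs 62.12 mm).

layer 49 (z = 7.35 mm)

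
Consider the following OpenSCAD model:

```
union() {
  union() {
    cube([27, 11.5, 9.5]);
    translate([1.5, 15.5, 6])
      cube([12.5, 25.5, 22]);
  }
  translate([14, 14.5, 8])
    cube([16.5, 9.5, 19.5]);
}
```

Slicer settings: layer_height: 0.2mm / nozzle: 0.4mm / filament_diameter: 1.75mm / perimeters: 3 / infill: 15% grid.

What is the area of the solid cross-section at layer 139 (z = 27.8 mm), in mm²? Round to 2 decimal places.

318.75 mm²

At z = 27.8 mm: the cube is not intersected at this z (z outside [0, 9.5]); the cube at (1.5, 15.5) is present — its section is the full 12.5×25.5 rectangle (area 318.75 mm²); Merging all regions: only the 12.5×25.5 cube at (1.5, 15.5) is present, so the union is just that shape — area = 318.75 mm²; the cube at (14, 14.5) does not reach this height (z outside [8, 27.5]); Combining (union): only that combined region is present, so the union is just that shape — area = 318.75 mm². Overall, the cross-section is a single solid region. Net area = 318.75 mm².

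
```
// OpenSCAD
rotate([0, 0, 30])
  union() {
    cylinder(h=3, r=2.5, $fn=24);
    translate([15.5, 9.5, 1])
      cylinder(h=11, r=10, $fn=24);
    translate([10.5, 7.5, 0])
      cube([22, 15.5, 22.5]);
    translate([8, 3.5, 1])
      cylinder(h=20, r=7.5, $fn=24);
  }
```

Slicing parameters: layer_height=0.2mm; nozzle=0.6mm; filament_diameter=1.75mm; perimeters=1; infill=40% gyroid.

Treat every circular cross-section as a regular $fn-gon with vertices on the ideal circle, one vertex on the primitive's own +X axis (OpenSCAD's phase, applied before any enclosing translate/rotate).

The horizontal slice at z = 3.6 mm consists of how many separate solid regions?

1

At z = 3.6 mm: the cylinder is not intersected at this z (z outside [0, 3]); the cylinder at (15.5, 9.5): section is a regular 24-gon, circumradius r=10; the cube at (10.5, 7.5) is present — its section is the full 22×15.5 rectangle; the cylinder at (8, 3.5): section is a regular 24-gon, circumradius r=7.5; Merging all regions: the regions partially overlap (shared area 232.88 mm²), so overlapping operands fuse into one piece — 1 connected region; (whole slice rotated 30° about Z — lengths, areas and connectivity unchanged). The result has 1 disconnected region.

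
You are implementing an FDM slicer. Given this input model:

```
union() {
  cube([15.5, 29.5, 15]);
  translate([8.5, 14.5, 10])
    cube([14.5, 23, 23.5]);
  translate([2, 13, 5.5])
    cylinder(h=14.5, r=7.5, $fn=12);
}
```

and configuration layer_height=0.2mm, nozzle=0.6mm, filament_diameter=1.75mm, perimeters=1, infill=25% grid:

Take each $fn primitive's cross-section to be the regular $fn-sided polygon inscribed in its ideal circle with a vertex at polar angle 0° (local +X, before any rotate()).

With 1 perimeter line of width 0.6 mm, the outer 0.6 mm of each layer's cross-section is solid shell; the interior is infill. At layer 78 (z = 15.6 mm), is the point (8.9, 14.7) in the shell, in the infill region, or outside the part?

shell

At z = 15.6 mm: the cube does not reach this height (z outside [0, 15]); the cube at (8.5, 14.5) (footprint 14.5×23) is included at this height; the r=7.5 cylinder at (2, 13) gives a regular 12-gon of circumradius 7.5 (constant along its height); Taking the union: the regions partially overlap (shared area 0.67 mm²), so overlapping operands fuse into one piece — 1 connected region. Overall, the cross-section is a single solid region. The nearest boundary edge runs (23.00, 14.50)→(9.10, 14.50); distance from the point to it = 0.28 mm. The point is inside the cross-section, 0.28 mm from the nearest boundary — within the 0.6 mm shell band (1 × 0.6).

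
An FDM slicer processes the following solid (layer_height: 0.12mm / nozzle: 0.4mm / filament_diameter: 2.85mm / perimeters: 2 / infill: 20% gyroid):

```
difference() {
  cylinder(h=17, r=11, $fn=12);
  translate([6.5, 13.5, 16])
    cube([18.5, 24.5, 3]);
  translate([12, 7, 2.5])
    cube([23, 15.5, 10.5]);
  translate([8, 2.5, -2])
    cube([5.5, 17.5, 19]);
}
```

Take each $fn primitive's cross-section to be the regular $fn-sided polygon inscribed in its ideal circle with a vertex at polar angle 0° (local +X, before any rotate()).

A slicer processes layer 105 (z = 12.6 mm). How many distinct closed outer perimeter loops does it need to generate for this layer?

At z = 12.6 mm: the r=11 cylinder contributes a regular 12-gon of circumradius 11; the cube at (6.5, 13.5) is not intersected at this z (z outside [16, 19]); the cube at (12, 7) (footprint 23×15.5) is included at this height; the 5.5×17.5 cube at (8, 2.5) contributes its full rectangle; Taking the first minus the rest: starting from the r=11 cylinder, the 23×15.5 cube at (12, 7) misses the remaining region (no effect); the 5.5×17.5 cube at (8, 2.5) partially overlaps it — only the 6.95 mm² overlap (of its 96.25 mm²) is removed, clipping the outline — 1 connected region. The result has 1 disconnected region.

1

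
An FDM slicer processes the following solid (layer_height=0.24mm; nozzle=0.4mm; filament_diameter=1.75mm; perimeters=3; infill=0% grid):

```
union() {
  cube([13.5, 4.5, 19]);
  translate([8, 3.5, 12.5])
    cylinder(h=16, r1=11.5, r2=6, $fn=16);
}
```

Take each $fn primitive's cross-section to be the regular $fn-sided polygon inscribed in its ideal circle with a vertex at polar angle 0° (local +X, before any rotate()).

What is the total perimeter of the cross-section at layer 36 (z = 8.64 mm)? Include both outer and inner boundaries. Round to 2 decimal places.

36.00 mm

At z = 8.64 mm: the cube (footprint 13.5×4.5) is included at this height (perimeter 36.00 mm); the cone at (8, 3.5) is absent (z outside [12.5, 28.5]); Taking the union: only the 13.5×4.5 cube is present, so the union is just that shape — boundary = 36.00 mm. Overall, the cross-section is a single solid region. Total boundary length (outer) = 36.00 mm.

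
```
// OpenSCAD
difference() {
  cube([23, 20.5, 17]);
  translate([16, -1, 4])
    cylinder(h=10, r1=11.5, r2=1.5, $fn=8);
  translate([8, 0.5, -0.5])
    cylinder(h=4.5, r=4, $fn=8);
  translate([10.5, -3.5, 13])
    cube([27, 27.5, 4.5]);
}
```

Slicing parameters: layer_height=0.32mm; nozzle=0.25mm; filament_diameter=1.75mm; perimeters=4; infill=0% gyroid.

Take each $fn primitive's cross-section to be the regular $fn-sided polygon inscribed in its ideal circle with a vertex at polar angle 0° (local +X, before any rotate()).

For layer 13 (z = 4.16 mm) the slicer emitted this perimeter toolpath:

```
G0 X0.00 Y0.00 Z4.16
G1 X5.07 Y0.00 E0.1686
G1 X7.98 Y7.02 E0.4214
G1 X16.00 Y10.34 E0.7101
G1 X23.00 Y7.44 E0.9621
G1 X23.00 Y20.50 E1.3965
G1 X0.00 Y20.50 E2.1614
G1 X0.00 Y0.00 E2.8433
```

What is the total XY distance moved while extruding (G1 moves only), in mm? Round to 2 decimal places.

85.49 mm

Sum the Euclidean lengths of each G1 segment: total = 85.49 mm.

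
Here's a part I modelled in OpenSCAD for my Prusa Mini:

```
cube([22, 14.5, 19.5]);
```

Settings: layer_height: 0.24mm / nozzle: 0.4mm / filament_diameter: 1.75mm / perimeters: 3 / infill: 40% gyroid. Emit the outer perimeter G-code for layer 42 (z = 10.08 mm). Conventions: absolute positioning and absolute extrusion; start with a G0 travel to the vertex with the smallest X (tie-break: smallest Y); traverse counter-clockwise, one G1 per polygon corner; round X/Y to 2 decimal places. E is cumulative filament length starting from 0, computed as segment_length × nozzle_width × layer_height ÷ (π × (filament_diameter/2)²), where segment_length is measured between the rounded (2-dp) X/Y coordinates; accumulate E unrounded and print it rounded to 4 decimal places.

G0 X0.00 Y0.00 Z10.08
G1 X22.00 Y0.00 E0.8781
G1 X22.00 Y14.50 E1.4568
G1 X0.00 Y14.50 E2.3349
G1 X0.00 Y0.00 E2.9136

At z = 10.08 mm: the cube is present — its section is the full 22×14.5 rectangle. The outline is a single polygon with 4 vertices. Extrusion per mm of travel: 0.4 × 0.24 / (π × 0.875²) = 0.039912. Accumulating E over each segment gives final E = 2.9136.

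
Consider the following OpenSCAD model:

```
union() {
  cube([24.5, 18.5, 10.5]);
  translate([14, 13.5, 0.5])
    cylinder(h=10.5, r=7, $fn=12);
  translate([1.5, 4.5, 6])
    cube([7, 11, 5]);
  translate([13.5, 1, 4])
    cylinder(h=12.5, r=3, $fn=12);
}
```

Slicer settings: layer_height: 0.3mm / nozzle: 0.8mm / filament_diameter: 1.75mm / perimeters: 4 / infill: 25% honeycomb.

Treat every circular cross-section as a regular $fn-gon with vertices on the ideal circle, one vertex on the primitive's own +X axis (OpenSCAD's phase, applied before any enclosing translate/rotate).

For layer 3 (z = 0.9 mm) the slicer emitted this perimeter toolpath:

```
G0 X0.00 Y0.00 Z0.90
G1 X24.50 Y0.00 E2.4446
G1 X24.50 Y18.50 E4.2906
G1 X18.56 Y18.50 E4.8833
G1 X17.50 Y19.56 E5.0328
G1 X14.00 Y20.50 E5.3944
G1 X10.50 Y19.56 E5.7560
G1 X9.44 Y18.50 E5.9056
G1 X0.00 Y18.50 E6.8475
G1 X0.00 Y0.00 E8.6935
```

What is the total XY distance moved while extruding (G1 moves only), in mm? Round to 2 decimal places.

Sum the Euclidean lengths of each G1 segment: total = 87.13 mm.

87.13 mm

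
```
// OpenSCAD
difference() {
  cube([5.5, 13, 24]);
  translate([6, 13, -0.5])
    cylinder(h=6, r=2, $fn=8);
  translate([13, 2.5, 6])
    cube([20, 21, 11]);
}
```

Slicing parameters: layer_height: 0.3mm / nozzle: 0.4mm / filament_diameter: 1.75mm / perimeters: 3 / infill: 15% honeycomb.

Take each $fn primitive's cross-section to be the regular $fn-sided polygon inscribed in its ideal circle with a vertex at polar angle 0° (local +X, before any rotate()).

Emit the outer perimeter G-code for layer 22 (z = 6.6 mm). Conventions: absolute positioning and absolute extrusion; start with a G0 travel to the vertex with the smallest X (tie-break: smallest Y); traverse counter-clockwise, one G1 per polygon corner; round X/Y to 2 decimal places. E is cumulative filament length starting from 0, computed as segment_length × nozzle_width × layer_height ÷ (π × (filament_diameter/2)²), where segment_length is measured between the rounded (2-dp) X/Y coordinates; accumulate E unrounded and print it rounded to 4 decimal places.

At z = 6.6 mm: the 5.5×13 cube contributes its full rectangle; the cylinder at (6, 13) does not reach this height (z outside [-0.5, 5.5]); the cube at (13, 2.5) is present — its section is the full 20×21 rectangle; After the difference (first − rest): starting from the 5.5×13 cube, the 20×21 cube at (13, 2.5) misses the remaining region (no effect) — 1 connected region. The outline is a single polygon with 4 vertices. Extrusion per mm of travel: 0.4 × 0.3 / (π × 0.875²) = 0.049890. Accumulating E over each segment gives final E = 1.8459.

G0 X0.00 Y0.00 Z6.60
G1 X5.50 Y0.00 E0.2744
G1 X5.50 Y13.00 E0.9230
G1 X0.00 Y13.00 E1.1974
G1 X0.00 Y0.00 E1.8459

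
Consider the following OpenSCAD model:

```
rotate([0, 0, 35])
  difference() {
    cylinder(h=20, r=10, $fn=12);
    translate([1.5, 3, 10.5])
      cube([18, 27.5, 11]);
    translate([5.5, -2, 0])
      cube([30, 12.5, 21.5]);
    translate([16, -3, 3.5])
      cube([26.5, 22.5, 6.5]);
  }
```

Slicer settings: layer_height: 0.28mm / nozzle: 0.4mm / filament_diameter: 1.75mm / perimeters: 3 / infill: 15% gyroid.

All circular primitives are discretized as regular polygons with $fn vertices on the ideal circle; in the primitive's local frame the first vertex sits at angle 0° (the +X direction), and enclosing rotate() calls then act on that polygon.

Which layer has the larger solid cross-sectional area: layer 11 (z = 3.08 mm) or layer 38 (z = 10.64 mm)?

layer 11 (z = 3.08 mm)

Layer 11 (z = 3.08): the r=10 cylinder contributes a regular 12-gon of circumradius 10 (area = (12/2)·10.000²·sin(360°/12) = 300.00 mm²); the cube at (1.5, 3) is not intersected at this z (z outside [10.5, 21.5]); the 30×12.5 cube at (5.5, -2) contributes its full rectangle (area 375.00 mm²); the cube at (16, -3) is absent (z outside [3.5, 10]); After the difference (first − rest): starting from the r=10 cylinder (300.00 mm²), the 30×12.5 cube at (5.5, -2) partially overlaps it — only the 32.61 mm² overlap (of its 375.00 mm²) is removed, clipping the outline — area = 267.39 mm²; (whole slice rotated 35° about Z — lengths, areas and connectivity unchanged). So its area = 267.39 mm². Layer 38 (z = 10.64): the cylinder: section is a regular 12-gon, circumradius r=10 (area = (12/2)·10.000²·sin(360°/12) = 300.00 mm²); the cube at (1.5, 3) is present — its section is the full 18×27.5 rectangle (area 495.00 mm²); the 30×12.5 cube at (5.5, -2) contributes its full rectangle (area 375.00 mm²); the cube at (16, -3) is absent (z outside [3.5, 10]); After the difference (first − rest): starting from the r=10 cylinder (300.00 mm²), the 18×27.5 cube at (1.5, 3) partially overlaps it — only the 36.01 mm² overlap (of its 495.00 mm²) is removed, clipping the outline; the 30×12.5 cube at (5.5, -2) partially overlaps it — only the 20.76 mm² overlap (of its 375.00 mm²) is removed, clipping the outline — area = 243.23 mm²; (rotated 35° about Z; rotation is an isometry so areas/perimeters/island counts are preserved). So its area = 243.23 mm². Layer 11 is larger (267.39 vs 243.23 mm²).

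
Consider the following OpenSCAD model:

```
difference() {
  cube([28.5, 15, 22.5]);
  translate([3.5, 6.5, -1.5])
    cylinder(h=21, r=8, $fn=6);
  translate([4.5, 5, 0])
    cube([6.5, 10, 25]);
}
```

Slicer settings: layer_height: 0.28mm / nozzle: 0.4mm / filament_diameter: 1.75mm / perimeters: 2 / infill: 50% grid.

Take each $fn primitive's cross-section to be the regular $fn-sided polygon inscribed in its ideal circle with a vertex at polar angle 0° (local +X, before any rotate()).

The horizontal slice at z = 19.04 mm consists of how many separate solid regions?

2

At z = 19.04 mm: the cube is present — its section is the full 28.5×15 rectangle; the cylinder at (3.5, 6.5): section is a regular 6-gon, circumradius r=8; the cube at (4.5, 5) (footprint 6.5×10) is included at this height; Subtracting the remaining from the first: starting from the 28.5×15 cube, the r=8 cylinder at (3.5, 6.5) partially overlaps it — only the 128.37 mm² overlap (of its 166.28 mm²) is removed, clipping the outline; the 6.5×10 cube at (4.5, 5) partially overlaps it — only the 20.94 mm² overlap (of its 65.00 mm²) is removed, clipping the outline — 2 connected regions. The result has 2 disconnected regions.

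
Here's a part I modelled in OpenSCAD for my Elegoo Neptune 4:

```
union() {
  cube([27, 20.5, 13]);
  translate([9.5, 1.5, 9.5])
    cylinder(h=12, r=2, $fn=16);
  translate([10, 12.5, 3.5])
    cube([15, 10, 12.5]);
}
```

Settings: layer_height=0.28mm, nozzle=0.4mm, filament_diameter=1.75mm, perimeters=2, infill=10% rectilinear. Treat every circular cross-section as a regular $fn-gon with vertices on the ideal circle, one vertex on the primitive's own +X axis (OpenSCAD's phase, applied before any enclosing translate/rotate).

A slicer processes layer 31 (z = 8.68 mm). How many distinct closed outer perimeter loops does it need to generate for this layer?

At z = 8.68 mm: the cube is present — its section is the full 27×20.5 rectangle; the cylinder at (9.5, 1.5) is absent (z outside [9.5, 21.5]); the cube at (10, 12.5) (footprint 15×10) is included at this height; Merging all regions: the regions partially overlap (shared area 120.00 mm²), so overlapping operands fuse into one piece — 1 connected region. The result has 1 disconnected region.

1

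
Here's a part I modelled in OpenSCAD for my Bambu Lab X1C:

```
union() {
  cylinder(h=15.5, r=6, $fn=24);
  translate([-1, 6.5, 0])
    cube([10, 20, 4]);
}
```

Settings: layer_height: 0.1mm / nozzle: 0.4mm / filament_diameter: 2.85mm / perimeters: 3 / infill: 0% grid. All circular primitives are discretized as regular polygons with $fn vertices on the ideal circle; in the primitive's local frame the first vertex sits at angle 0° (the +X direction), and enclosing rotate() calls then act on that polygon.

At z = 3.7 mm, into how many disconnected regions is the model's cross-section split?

At z = 3.7 mm: the cylinder: section is a regular 24-gon, circumradius r=6; the 10×20 cube at (-1, 6.5) contributes its full rectangle; Taking the union: the 2 present regions are separate (no shared area or edge), so areas and boundary lengths simply add and each stays a separate island — 2 connected regions. The result has 2 disconnected regions.

2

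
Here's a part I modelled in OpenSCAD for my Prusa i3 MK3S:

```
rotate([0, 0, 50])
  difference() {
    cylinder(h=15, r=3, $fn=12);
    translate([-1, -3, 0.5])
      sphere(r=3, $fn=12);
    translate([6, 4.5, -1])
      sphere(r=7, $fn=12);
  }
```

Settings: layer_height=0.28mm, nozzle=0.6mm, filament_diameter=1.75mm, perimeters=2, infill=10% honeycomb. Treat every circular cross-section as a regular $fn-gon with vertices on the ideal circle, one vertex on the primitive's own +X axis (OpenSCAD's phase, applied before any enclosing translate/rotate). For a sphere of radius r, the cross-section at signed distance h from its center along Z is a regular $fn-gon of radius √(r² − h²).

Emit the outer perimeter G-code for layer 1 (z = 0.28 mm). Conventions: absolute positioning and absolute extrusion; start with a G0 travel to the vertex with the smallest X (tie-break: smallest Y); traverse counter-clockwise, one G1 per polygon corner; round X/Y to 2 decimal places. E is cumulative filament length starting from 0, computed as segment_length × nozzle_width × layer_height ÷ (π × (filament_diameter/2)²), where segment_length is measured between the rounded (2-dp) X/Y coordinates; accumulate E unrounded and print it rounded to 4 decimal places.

At z = 0.28 mm: the cylinder: section is a regular 12-gon, circumradius r=3; the r=3 sphere at (-1, -3) contributes a regular 12-gon of circumradius √(3²−0.22²) = 2.992; the r=7 sphere at (6, 4.5) slices to a regular 12-gon of circumradius 6.882 (√(r²−h²) with h=1.28 from center); After the difference (first − rest): starting from the r=3 cylinder, the r=3 sphere at (-1, -3) partially overlaps it — only the 9.37 mm² overlap (of its 26.85 mm²) is removed, clipping the outline; the r=7 sphere at (6, 4.5) partially overlaps it — only the 7.97 mm² overlap (of its 142.08 mm²) is removed, clipping the outline — 1 connected region; (whole slice rotated 50° about Z — lengths, areas and connectivity unchanged). The outline is a single polygon with 14 vertices. Extrusion per mm of travel: 0.6 × 0.28 / (π × 0.875²) = 0.069846. Accumulating E over each segment gives final E = 1.2220.

G0 X-2.95 Y0.52 Z0.28
G1 X-2.82 Y-1.03 E0.1086
G1 X-1.93 Y-2.30 E0.2170
G1 X-1.25 Y-2.61 E0.2692
G1 X-1.29 Y-2.17 E0.3000
G1 X-0.64 Y-0.77 E0.4078
G1 X0.63 Y0.12 E0.5161
G1 X2.17 Y0.25 E0.6241
G1 X2.92 Y-0.09 E0.6816
G1 X2.82 Y1.03 E0.7601
G1 X2.80 Y1.05 E0.7621
G1 X2.76 Y1.02 E0.7656
G1 X-0.79 Y0.71 E1.0145
G1 X-2.49 Y1.51 E1.1457
G1 X-2.95 Y0.52 E1.2220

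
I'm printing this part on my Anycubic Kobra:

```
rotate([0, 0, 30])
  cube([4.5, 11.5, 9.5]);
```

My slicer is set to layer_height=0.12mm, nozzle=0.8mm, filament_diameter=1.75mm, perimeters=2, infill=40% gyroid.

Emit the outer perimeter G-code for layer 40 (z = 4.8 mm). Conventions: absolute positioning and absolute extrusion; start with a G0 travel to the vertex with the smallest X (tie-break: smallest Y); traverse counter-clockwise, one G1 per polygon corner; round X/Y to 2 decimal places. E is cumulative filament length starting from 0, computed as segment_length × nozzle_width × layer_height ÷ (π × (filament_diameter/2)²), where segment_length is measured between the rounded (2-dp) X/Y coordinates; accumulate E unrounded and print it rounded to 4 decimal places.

G0 X-5.75 Y9.96 Z4.80
G1 X0.00 Y0.00 E0.4590
G1 X3.90 Y2.25 E0.6387
G1 X-1.85 Y12.21 E1.0977
G1 X-5.75 Y9.96 E1.2774

At z = 4.8 mm: the cube is present — its section is the full 4.5×11.5 rectangle; (whole slice rotated 30° about Z — lengths, areas and connectivity unchanged). The outline is a single polygon with 4 vertices. Extrusion per mm of travel: 0.8 × 0.12 / (π × 0.875²) = 0.039912. Accumulating E over each segment gives final E = 1.2774.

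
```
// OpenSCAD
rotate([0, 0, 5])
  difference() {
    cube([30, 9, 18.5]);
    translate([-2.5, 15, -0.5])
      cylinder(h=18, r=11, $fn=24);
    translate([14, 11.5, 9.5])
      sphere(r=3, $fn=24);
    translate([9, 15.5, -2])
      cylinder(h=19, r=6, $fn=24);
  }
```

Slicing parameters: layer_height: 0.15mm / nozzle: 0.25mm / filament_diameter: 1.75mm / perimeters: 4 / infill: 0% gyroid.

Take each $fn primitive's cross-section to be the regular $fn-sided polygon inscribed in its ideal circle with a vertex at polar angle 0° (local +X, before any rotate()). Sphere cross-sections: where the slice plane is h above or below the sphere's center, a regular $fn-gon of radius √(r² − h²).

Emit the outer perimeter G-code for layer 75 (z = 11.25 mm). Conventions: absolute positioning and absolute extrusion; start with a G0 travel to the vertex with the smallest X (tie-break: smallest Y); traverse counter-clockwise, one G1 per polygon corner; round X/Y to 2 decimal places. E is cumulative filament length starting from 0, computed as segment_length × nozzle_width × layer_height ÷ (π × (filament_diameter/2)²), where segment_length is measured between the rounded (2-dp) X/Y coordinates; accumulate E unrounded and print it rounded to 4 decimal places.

At z = 11.25 mm: the cube is present — its section is the full 30×9 rectangle; the r=11 cylinder at (-2.5, 15) gives a regular 24-gon of circumradius 11 (constant along its height); the r=3 sphere at (14, 11.5) slices to a regular 24-gon of circumradius 2.437 (√(r²−h²) with h=1.75 from center); the r=6 cylinder at (9, 15.5) gives a regular 24-gon of circumradius 6 (constant along its height); Subtracting the remaining from the first: starting from the 30×9 cube, the r=11 cylinder at (-2.5, 15) partially overlaps it — only the 19.68 mm² overlap (of its 375.81 mm²) is removed, clipping the outline; the r=3 sphere at (14, 11.5) misses the remaining region (no effect); the r=6 cylinder at (9, 15.5) misses the remaining region (no effect) — 1 connected region; (rotated 5° about Z; rotation is an isometry so areas/perimeters/island counts are preserved). The outline is a single polygon with 8 vertices. Extrusion per mm of travel: 0.25 × 0.15 / (π × 0.875²) = 0.015591. Accumulating E over each segment gives final E = 1.1697.

G0 X-0.38 Y4.31 Z11.25
G1 X0.00 Y0.00 E0.0675
G1 X29.89 Y2.61 E0.5352
G1 X29.10 Y11.58 E0.6756
G1 X5.83 Y9.54 E1.0398
G1 X4.63 Y7.65 E1.0747
G1 X2.51 Y5.71 E1.1195
G1 X-0.04 Y4.39 E1.1643
G1 X-0.38 Y4.31 E1.1697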